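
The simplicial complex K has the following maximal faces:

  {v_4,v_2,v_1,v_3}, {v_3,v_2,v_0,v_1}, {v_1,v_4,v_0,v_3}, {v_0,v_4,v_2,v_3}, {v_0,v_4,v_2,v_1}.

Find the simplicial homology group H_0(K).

We work with the vertex ordering v_0 < v_1 < v_2 < v_3 < v_4. The simplices of K, each written with vertices in increasing order, are:

  0-simplices (5): [v_0], [v_1], [v_2], [v_3], [v_4]
  1-simplices (10): [v_0,v_1], [v_0,v_2], [v_0,v_3], [v_0,v_4], [v_1,v_2], [v_1,v_3], [v_1,v_4], [v_2,v_3], [v_2,v_4], [v_3,v_4]
  2-simplices (10): [v_0,v_1,v_2], [v_0,v_1,v_3], [v_0,v_1,v_4], [v_0,v_2,v_3], [v_0,v_2,v_4], [v_0,v_3,v_4], [v_1,v_2,v_3], [v_1,v_2,v_4], [v_1,v_3,v_4], [v_2,v_3,v_4]
  3-simplices (5): [v_0,v_1,v_2,v_3], [v_0,v_1,v_2,v_4], [v_0,v_1,v_3,v_4], [v_0,v_2,v_3,v_4], [v_1,v_2,v_3,v_4]

Hence C_0 ≅ Z^5, C_1 ≅ Z^10, C_2 ≅ Z^10, C_3 ≅ Z^5.

Boundary ∂_1: C_1 → C_0 maps an edge to its endpoints' difference, ∂[p,q] = q − p.
The resulting 5×10 matrix has rank 4, and its Smith normal form has invariant factors (1,1,1,1).

∂_2: C_2 → C_1 sends each 2-simplex [p,q,r] to [q,r] − [p,r] + [p,q]. For instance
  ∂[v_0,v_1,v_4] = [v_1,v_4] − [v_0,v_4] + [v_0,v_1],
  ∂[v_0,v_3,v_4] = [v_3,v_4] − [v_0,v_4] + [v_0,v_3].
This gives a 10×10 integer matrix of rank 6; reducing to Smith normal form yields diagonal entries (1,1,1,1,1,1).

Boundary ∂_3: C_3 → C_2 sends each 3-simplex σ to the alternating sum Σ_i (−1)^i (σ with its i-th vertex removed). For instance
  ∂[v_0,v_2,v_3,v_4] = [v_2,v_3,v_4] − [v_0,v_3,v_4] + [v_0,v_2,v_4] − [v_0,v_2,v_3],
  ∂[v_1,v_2,v_3,v_4] = [v_2,v_3,v_4] − [v_1,v_3,v_4] + [v_1,v_2,v_4] − [v_1,v_2,v_3].
This gives a 10×5 integer matrix of rank 4; reducing to Smith normal form yields diagonal entries (1,1,1,1).

Computing H_k = (kernel of ∂_k) / (image of ∂_{k+1}):

  H_0: rank C_0 − rank ∂_1 = 5 − 4 = 1, and the invariant factors of ∂_1 are all 1, so H_0 = Z.

H_0 ≅ Z.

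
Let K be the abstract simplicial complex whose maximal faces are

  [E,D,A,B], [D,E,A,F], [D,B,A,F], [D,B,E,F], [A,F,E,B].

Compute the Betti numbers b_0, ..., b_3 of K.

We work with the vertex ordering A < B < D < E < F. The simplices of K, each written with vertices in increasing order, are:

  0-simplices (5): A, B, D, E, F
  1-simplices (10): AB, AD, AE, AF, BD, BE, BF, DE, DF, EF
  2-simplices (10): ABD, ABE, ABF, ADE, ADF, AEF, BDE, BDF, BEF, DEF
  3-simplices (5): ABDE, ABDF, ABEF, ADEF, BDEF

Hence C_0 ≅ Z^5, C_1 ≅ Z^10, C_2 ≅ Z^10, C_3 ≅ Z^5.

∂_1: C_1 → C_0 maps an edge to its endpoints' difference, ∂[p,q] = q − p. For instance
  ∂DE = E − D.
As a 5×10 matrix over Z this has rank 4, with invariant factors (1,1,1,1).

The boundary map ∂_2: C_2 → C_1 acts by ∂[p,q,r] = [q,r] − [p,r] + [p,q]. For instance
  ∂ABE = BE − AE + AB,
  ∂BEF = EF − BF + BE.
This gives a 10×10 integer matrix of rank 6; reducing to Smith normal form yields diagonal entries (1,1,1,1,1,1).

Boundary ∂_3: C_3 → C_2 sends each 3-simplex σ to the alternating sum Σ_i (−1)^i (σ with its i-th vertex removed). For instance
  ∂BDEF = DEF − BEF + BDF − BDE,
  ∂ABEF = BEF − AEF + ABF − ABE.
The 10×5 boundary matrix has rank 4 and Smith normal form diag(1,1,1,1).

Computing H_k = (kernel of ∂_k) / (image of ∂_{k+1}):

  H_0: rank C_0 − rank ∂_1 = 5 − 4 = 1, and the invariant factors of ∂_1 are all 1, so H_0 ≅ Z.
  H_1: rank ker ∂_1 − rank ∂_2 = (10 − 4) − 6 = 0, and the invariant factors of ∂_2 are all 1, so H_1 ≅ 0.
  H_2: rank ker ∂_2 − rank ∂_3 = (10 − 6) − 4 = 0, and the invariant factors of ∂_3 are all 1, so H_2 ≅ 0.
  H_3: rank ker ∂_3 − rank ∂_4 = (5 − 4) − 0 = 1, and there is no ∂_4, so H_3 ≅ Z.

Hence the Betti numbers are b_0 = 1, b_1 = 0, b_2 = 0, b_3 = 1.

b_0 = 1, b_1 = 0, b_2 = 0, b_3 = 1.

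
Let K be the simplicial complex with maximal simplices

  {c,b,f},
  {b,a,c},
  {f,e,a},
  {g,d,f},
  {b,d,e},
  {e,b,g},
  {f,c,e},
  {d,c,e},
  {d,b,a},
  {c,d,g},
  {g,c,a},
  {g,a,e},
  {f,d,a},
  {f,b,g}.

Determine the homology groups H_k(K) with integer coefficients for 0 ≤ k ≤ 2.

H_0 = Z,  H_1 = Z^2,  H_2 = Z.

Take the total order a < b < c < d < e < f < g on the vertex set. Then K (dimension 2) consists of the simplices:

  0-simplices (7): a, b, c, d, e, f, g
  1-simplices (21): ab, ac, ad, ae, af, ag, bc, bd, be, bf, bg, cd, ce, cf, cg, de, df, dg, ef, eg, fg
  2-simplices (14): abc, abd, acg, adf, aef, aeg, bcf, bde, beg, bfg, cde, cdg, cef, dfg

so the chain groups are C_0 ≅ Z^7, C_1 ≅ Z^21, C_2 ≅ Z^14.

The boundary map ∂_1: C_1 → C_0 is given by ∂[p,q] = [q] − [p]. For instance
  ∂cd = d − c.
As a 7×21 matrix over Z this has rank 6, with invariant factors (1,1,1,1,1,1).

The boundary map ∂_2: C_2 → C_1 acts by ∂[p,q,r] = [q,r] − [p,r] + [p,q]. For instance
  ∂aef = ef − af + ae,
  ∂abc = bc − ac + ab.
The resulting 21×14 matrix has rank 13, and its Smith normal form has invariant factors (1,1,1,1,1,1,1,1,1,1,1,1,1).

Now H_k = ker ∂_k / im ∂_{k+1}, so:

  H_0: rank C_0 − rank ∂_1 = 7 − 6 = 1, and the invariant factors of ∂_1 are all 1, so H_0 ≅ Z.
  H_1: rank ker ∂_1 − rank ∂_2 = (21 − 6) − 13 = 2, and the invariant factors of ∂_2 are all 1, so H_1 ≅ Z^2.
  H_2: rank ker ∂_2 − rank ∂_3 = (14 − 13) − 0 = 1, and there is no ∂_3, so H_2 ≅ Z.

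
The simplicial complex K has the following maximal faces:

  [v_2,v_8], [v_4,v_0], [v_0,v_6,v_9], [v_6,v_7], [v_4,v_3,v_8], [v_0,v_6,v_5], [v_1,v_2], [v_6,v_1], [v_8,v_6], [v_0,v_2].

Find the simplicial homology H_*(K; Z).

Order the vertices as v_0 < v_1 < v_2 < v_3 < v_4 < v_5 < v_6 < v_7 < v_8 < v_9. Listing each simplex with vertices in this order, K has dimension 2 with simplices:

  0-simplices (10): [v_0], [v_1], [v_2], [v_3], [v_4], [v_5], [v_6], [v_7], [v_8], [v_9]
  1-simplices (15): (15 of them)
  2-simplices (3): [v_0,v_5,v_6], [v_0,v_6,v_9], [v_3,v_4,v_8]

giving chain groups C_0 ≅ Z^10, C_1 ≅ Z^15, C_2 ≅ Z^3.

∂_1: C_1 → C_0 maps an edge to its endpoints' difference, ∂[p,q] = q − p.
As a 10×15 matrix over Z this has rank 9, with invariant factors (1,1,1,1,1,1,1,1,1).

Boundary ∂_2: C_2 → C_1 sends each 2-simplex [p,q,r] to [q,r] − [p,r] + [p,q]. For instance
  ∂[v_3,v_4,v_8] = [v_4,v_8] − [v_3,v_8] + [v_3,v_4],
  ∂[v_0,v_6,v_9] = [v_6,v_9] − [v_0,v_9] + [v_0,v_6].
The 15×3 boundary matrix has rank 3 and Smith normal form diag(1,1,1).

From H_k ≅ ker(∂_k) / im(∂_{k+1}) we obtain:

  H_0: rank C_0 − rank ∂_1 = 10 − 9 = 1, and the invariant factors of ∂_1 are all 1, so H_0 ≅ Z.
  H_1: rank ker ∂_1 − rank ∂_2 = (15 − 9) − 3 = 3, and the invariant factors of ∂_2 are all 1, so H_1 ≅ Z^3.
  H_2: rank ker ∂_2 − rank ∂_3 = (3 − 3) − 0 = 0, and there is no ∂_3, so H_2 ≅ 0.

H_0 = Z,  H_1 = Z^3,  H_2 = 0.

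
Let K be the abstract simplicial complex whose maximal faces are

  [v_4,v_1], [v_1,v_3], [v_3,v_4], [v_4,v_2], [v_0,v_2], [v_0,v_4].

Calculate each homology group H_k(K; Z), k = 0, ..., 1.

H_0 = Z,  H_1 = Z^2.

Take the total order v_0 < v_1 < v_2 < v_3 < v_4 on the vertex set. Then K (dimension 1) consists of the simplices:

  0-simplices (5): [v_0], [v_1], [v_2], [v_3], [v_4]
  1-simplices (6): [v_0,v_2], [v_0,v_4], [v_1,v_3], [v_1,v_4], [v_2,v_4], [v_3,v_4]

Hence C_0 ≅ Z^5, C_1 ≅ Z^6.

Boundary ∂_1: C_1 → C_0 is given by ∂[p,q] = [q] − [p]. For instance
  ∂[v_0,v_2] = [v_2] − [v_0].
As a 5×6 matrix over Z this has rank 4, with invariant factors (1,1,1,1).

Reading off H_k = ker ∂_k / im ∂_{k+1}:

  H_0: rank C_0 − rank ∂_1 = 5 − 4 = 1, and the invariant factors of ∂_1 are all 1, so H_0 = Z.
  H_1: rank ker ∂_1 − rank ∂_2 = (6 − 4) − 0 = 2, and there is no ∂_2, so H_1 = Z^2.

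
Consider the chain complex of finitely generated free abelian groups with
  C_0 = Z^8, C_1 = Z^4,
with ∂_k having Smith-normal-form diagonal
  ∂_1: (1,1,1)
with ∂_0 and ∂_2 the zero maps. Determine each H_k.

H_0 = Z^5,  H_1 = Z.

H_0: b_0 = 8 − 0 − 3 = 5; torsion from ∂_1 factors > 1: none. So H_0 = Z^5.
H_1: b_1 = 4 − 3 − 0 = 1; torsion from ∂_2 factors > 1: none. So H_1 = Z.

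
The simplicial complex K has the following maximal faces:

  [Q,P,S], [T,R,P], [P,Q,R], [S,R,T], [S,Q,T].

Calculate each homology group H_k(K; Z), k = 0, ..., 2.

H_0 ≅ Z,  H_1 ≅ Z,  H_2 = 0.

Order the vertices as P < Q < R < S < T. Listing each simplex with vertices in this order, K has dimension 2 with simplices:

  0-simplices (5): P, Q, R, S, T
  1-simplices (10): PQ, PR, PS, PT, QR, QS, QT, RS, RT, ST
  2-simplices (5): PQR, PQS, PRT, QST, RST

so the chain groups are C_0 ≅ Z^5, C_1 ≅ Z^10, C_2 ≅ Z^5.

The boundary map ∂_1: C_1 → C_0 is given by ∂[p,q] = [q] − [p]. For instance
  ∂RS = S − R.
As a 5×10 matrix over Z this has rank 4, with invariant factors (1,1,1,1).

∂_2: C_2 → C_1 sends each 2-simplex [p,q,r] to [q,r] − [p,r] + [p,q]. For instance
  ∂PQS = QS − PS + PQ,
  ∂RST = ST − RT + RS.
As a 10×5 matrix over Z this has rank 5, with invariant factors (1,1,1,1,1).

From H_k ≅ ker(∂_k) / im(∂_{k+1}) we obtain:

  H_0: rank C_0 − rank ∂_1 = 5 − 4 = 1, and the invariant factors of ∂_1 are all 1, so H_0 = Z.
  H_1: rank ker ∂_1 − rank ∂_2 = (10 − 4) − 5 = 1, and the invariant factors of ∂_2 are all 1, so H_1 = Z.
  H_2: rank ker ∂_2 − rank ∂_3 = (5 − 5) − 0 = 0, and there is no ∂_3, so H_2 = 0.

As a check, the Euler characteristic is 5 − 10 + 5 = 0, which agrees with 1 − 1 + 0 = 0.
(K is a triangulation of the Möbius band.)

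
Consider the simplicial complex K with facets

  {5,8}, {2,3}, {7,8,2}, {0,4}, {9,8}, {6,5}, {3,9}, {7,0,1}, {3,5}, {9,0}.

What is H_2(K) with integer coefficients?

Take the total order 0 < 1 < 2 < 3 < 4 < 5 < 6 < 7 < 8 < 9 on the vertex set. Then K (dimension 2) consists of the simplices:

  0-simplices (10): [0], [1], [2], [3], [4], [5], [6], [7], [8], [9]
  1-simplices (14): [0,1], [0,4], [0,7], [0,9], [1,7], [2,3], [2,7], [2,8], [3,5], [3,9], [5,6], [5,8], [7,8], [8,9]
  2-simplices (2): [0,1,7], [2,7,8]

giving chain groups C_0 ≅ Z^10, C_1 ≅ Z^14, C_2 ≅ Z^2.

∂_1: C_1 → C_0 sends each edge [p,q] (with p < q) to q − p. For instance
  ∂[2,7] = [7] − [2].
The resulting 10×14 matrix has rank 9, and its Smith normal form has invariant factors (1,1,1,1,1,1,1,1,1).

∂_2: C_2 → C_1 maps a triangle to the signed sum of its edges. For instance
  ∂[0,1,7] = [1,7] − [0,7] + [0,1],
  ∂[2,7,8] = [7,8] − [2,8] + [2,7].
The resulting 14×2 matrix has rank 2, and its Smith normal form has invariant factors (1,1).

Now H_k = ker ∂_k / im ∂_{k+1}, so:

  H_2: rank ker ∂_2 − rank ∂_3 = (2 − 2) − 0 = 0, and there is no ∂_3, so H_2 ≅ 0.

H_2 = 0.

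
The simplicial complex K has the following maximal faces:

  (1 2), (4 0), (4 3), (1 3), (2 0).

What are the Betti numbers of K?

b_0 = 1, b_1 = 1.

Take the total order 0 < 1 < 2 < 3 < 4 on the vertex set. Then K (dimension 1) consists of the simplices:

  0-simplices (5): [0], [1], [2], [3], [4]
  1-simplices (5): [0,2], [0,4], [1,2], [1,3], [3,4]

Hence C_0 ≅ Z^5, C_1 ≅ Z^5.

The boundary map ∂_1: C_1 → C_0 sends each edge [p,q] (with p < q) to q − p.
This gives a 5×5 integer matrix of rank 4; reducing to Smith normal form yields diagonal entries (1,1,1,1).

Now H_k = ker ∂_k / im ∂_{k+1}, so:

  H_0: rank C_0 − rank ∂_1 = 5 − 4 = 1, and the invariant factors of ∂_1 are all 1, so H_0 ≅ Z.
  H_1: rank ker ∂_1 − rank ∂_2 = (5 − 4) − 0 = 1, and there is no ∂_2, so H_1 ≅ Z.

As a check, the Euler characteristic is 5 − 5 = 0, which agrees with 1 − 1 = 0.

Hence the Betti numbers are b_0 = 1, b_1 = 1.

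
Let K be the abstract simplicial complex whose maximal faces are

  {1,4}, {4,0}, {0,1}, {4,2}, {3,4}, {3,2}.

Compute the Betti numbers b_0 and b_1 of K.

K has 5 vertices, 6 edges.
rank ∂_0 = 0, rank ∂_1 = 4 ⇒ b_0 = 5 − 0 − 4 = 1; all invariant factors of ∂_1 are 1 so no torsion. So H_0 = Z.
rank ∂_1 = 4, rank ∂_2 = 0 ⇒ b_1 = 6 − 4 − 0 = 2. So H_1 = Z^2.

b_0 = 1, b_1 = 2.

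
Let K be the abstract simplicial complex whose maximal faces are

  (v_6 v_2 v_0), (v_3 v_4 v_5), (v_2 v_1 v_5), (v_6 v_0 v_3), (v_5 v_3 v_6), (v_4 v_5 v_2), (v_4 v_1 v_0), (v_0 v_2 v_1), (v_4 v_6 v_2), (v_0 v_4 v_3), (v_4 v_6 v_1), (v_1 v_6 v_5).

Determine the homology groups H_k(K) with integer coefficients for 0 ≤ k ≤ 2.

Order the vertices as v_0 < v_1 < v_2 < v_3 < v_4 < v_5 < v_6. Listing each simplex with vertices in this order, K has dimension 2 with simplices:

  0-simplices (7): [v_0], [v_1], [v_2], [v_3], [v_4], [v_5], [v_6]
  1-simplices (18): (18 of them)
  2-simplices (12): (12 of them)

Hence C_0 ≅ Z^7, C_1 ≅ Z^18, C_2 ≅ Z^12.

Boundary ∂_1: C_1 → C_0 is given by ∂[p,q] = [q] − [p].
The 7×18 boundary matrix has rank 6 and Smith normal form diag(1,1,1,1,1,1).

The boundary map ∂_2: C_2 → C_1 maps a triangle to the signed sum of its edges. For instance
  ∂[v_2,v_4,v_5] = [v_4,v_5] − [v_2,v_5] + [v_2,v_4],
  ∂[v_1,v_5,v_6] = [v_5,v_6] − [v_1,v_6] + [v_1,v_5].
As a 18×12 matrix over Z this has rank 12, with invariant factors (1,1,1,1,1,1,1,1,1,1,1,2).

Computing H_k = (kernel of ∂_k) / (image of ∂_{k+1}):

  H_0: rank C_0 − rank ∂_1 = 7 − 6 = 1, and the invariant factors of ∂_1 are all 1, so H_0 ≅ Z.
  H_1: rank ker ∂_1 − rank ∂_2 = (18 − 6) − 12 = 0, and ∂_2 has invariant factor 2 > 1, so H_1 ≅ Z/2.
  H_2: rank ker ∂_2 − rank ∂_3 = (12 − 12) − 0 = 0, and there is no ∂_3, so H_2 ≅ 0.

H_0 = Z,  H_1 = Z/2,  H_2 = 0.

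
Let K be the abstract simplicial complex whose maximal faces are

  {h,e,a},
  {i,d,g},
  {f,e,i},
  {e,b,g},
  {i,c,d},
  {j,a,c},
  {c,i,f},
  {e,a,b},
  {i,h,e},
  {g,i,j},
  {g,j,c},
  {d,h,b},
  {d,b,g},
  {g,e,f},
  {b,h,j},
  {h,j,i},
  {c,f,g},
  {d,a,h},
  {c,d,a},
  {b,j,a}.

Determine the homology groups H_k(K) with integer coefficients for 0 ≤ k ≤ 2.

We work with the vertex ordering a < b < c < d < e < f < g < h < i < j. The simplices of K, each written with vertices in increasing order, are:

  0-simplices (10): a, b, c, d, e, f, g, h, i, j
  1-simplices (30): ab, ac, ad, ae, ah, aj, bd, be, bg, bh, bj, cd, cf, cg, ci, cj, dg, dh, di, ef, eg, eh, ei, fg, fi, gi, gj, hi, hj, ij
  2-simplices (20): abe, abj, acd, acj, adh, aeh, bdg, bdh, beg, bhj, cdi, cfg, cfi, cgj, dgi, efg, efi, ehi, gij, hij

giving chain groups C_0 ≅ Z^10, C_1 ≅ Z^30, C_2 ≅ Z^20.

∂_1: C_1 → C_0 is given by ∂[p,q] = [q] − [p]. For instance
  ∂ab = b − a.
The resulting 10×30 matrix has rank 9, and its Smith normal form has invariant factors (1,1,1,1,1,1,1,1,1).

Boundary ∂_2: C_2 → C_1 maps a triangle to the signed sum of its edges. For instance
  ∂bdg = dg − bg + bd,
  ∂hij = ij − hj + hi.
As a 30×20 matrix over Z this has rank 20, with invariant factors (1,1,1,1,1,1,1,1,1,1,1,1,1,1,1,1,1,1,1,2).

From H_k ≅ ker(∂_k) / im(∂_{k+1}) we obtain:

  H_0: rank C_0 − rank ∂_1 = 10 − 9 = 1, and the invariant factors of ∂_1 are all 1, so H_0 ≅ Z.
  H_1: rank ker ∂_1 − rank ∂_2 = (30 − 9) − 20 = 1, and ∂_2 has invariant factor 2 > 1, so H_1 ≅ Z ⊕ Z/2.
  H_2: rank ker ∂_2 − rank ∂_3 = (20 − 20) − 0 = 0, and there is no ∂_3, so H_2 ≅ 0.

H_0 = Z,  H_1 = Z ⊕ Z/2,  H_2 = 0.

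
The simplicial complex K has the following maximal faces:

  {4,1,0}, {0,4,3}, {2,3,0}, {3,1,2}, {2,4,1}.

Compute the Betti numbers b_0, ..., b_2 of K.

b_0 = 1, b_1 = 1, b_2 = 0.

Fix the vertex order 0 < 1 < 2 < 3 < 4 and write every simplex with vertices in increasing order. Then dim K = 2 and the simplices of K are:

  0-simplices (5): [0], [1], [2], [3], [4]
  1-simplices (10): [0,1], [0,2], [0,3], [0,4], [1,2], [1,3], [1,4], [2,3], [2,4], [3,4]
  2-simplices (5): [0,1,4], [0,2,3], [0,3,4], [1,2,3], [1,2,4]

Hence C_0 ≅ Z^5, C_1 ≅ Z^10, C_2 ≅ Z^5.

∂_1: C_1 → C_0 is given by ∂[p,q] = [q] − [p]. For instance
  ∂[1,2] = [2] − [1].
As a 5×10 matrix over Z this has rank 4, with invariant factors (1,1,1,1).

Boundary ∂_2: C_2 → C_1 sends each 2-simplex [p,q,r] to [q,r] − [p,r] + [p,q]. For instance
  ∂[0,1,4] = [1,4] − [0,4] + [0,1],
  ∂[0,3,4] = [3,4] − [0,4] + [0,3].
The 10×5 boundary matrix has rank 5 and Smith normal form diag(1,1,1,1,1).

Reading off H_k = ker ∂_k / im ∂_{k+1}:

  H_0: rank C_0 − rank ∂_1 = 5 − 4 = 1, and the invariant factors of ∂_1 are all 1, so H_0 = Z.
  H_1: rank ker ∂_1 − rank ∂_2 = (10 − 4) − 5 = 1, and the invariant factors of ∂_2 are all 1, so H_1 = Z.
  H_2: rank ker ∂_2 − rank ∂_3 = (5 − 5) − 0 = 0, and there is no ∂_3, so H_2 = 0.

Hence the Betti numbers are b_0 = 1, b_1 = 1, b_2 = 0.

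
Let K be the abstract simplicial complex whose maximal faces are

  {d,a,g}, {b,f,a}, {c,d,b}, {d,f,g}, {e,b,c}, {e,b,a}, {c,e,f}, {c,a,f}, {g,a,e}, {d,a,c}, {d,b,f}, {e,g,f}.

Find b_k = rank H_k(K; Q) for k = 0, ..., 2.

b_0 = 1, b_1 = 0, b_2 = 0.

Fix the vertex order a < b < c < d < e < f < g and write every simplex with vertices in increasing order. Then dim K = 2 and the simplices of K are:

  0-simplices (7): a, b, c, d, e, f, g
  1-simplices (18): ab, ac, ad, ae, af, ag, bc, bd, be, bf, cd, ce, cf, df, dg, ef, eg, fg
  2-simplices (12): abe, abf, acd, acf, adg, aeg, bcd, bce, bdf, cef, dfg, efg

giving chain groups C_0 ≅ Z^7, C_1 ≅ Z^18, C_2 ≅ Z^12.

Boundary ∂_1: C_1 → C_0 maps an edge to its endpoints' difference, ∂[p,q] = q − p.
As a 7×18 matrix over Z this has rank 6, with invariant factors (1,1,1,1,1,1).

The boundary map ∂_2: C_2 → C_1 acts by ∂[p,q,r] = [q,r] − [p,r] + [p,q]. For instance
  ∂aeg = eg − ag + ae,
  ∂bdf = df − bf + bd.
The resulting 18×12 matrix has rank 12, and its Smith normal form has invariant factors (1,1,1,1,1,1,1,1,1,1,1,2).

Computing H_k = (kernel of ∂_k) / (image of ∂_{k+1}):

  H_0: rank C_0 − rank ∂_1 = 7 − 6 = 1, and the invariant factors of ∂_1 are all 1, so H_0 = Z.
  H_1: rank ker ∂_1 − rank ∂_2 = (18 − 6) − 12 = 0, and ∂_2 has invariant factor 2 > 1, so H_1 = Z/2.
  H_2: rank ker ∂_2 − rank ∂_3 = (12 − 12) − 0 = 0, and there is no ∂_3, so H_2 = 0.

As a check, the Euler characteristic is 7 − 18 + 12 = 1, which agrees with 1 − 0 + 0 = 1.
(K is a triangulation of the real projective plane RP^2.)

Hence the Betti numbers are b_0 = 1, b_1 = 0, b_2 = 0.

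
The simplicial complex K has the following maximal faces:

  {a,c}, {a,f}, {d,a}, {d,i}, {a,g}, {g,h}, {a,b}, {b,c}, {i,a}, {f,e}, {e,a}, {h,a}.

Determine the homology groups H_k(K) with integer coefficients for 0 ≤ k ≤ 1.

Take the total order a < b < c < d < e < f < g < h < i on the vertex set. Then K (dimension 1) consists of the simplices:

  0-simplices (9): a, b, c, d, e, f, g, h, i
  1-simplices (12): ab, ac, ad, ae, af, ag, ah, ai, bc, di, ef, gh

so the chain groups are C_0 ≅ Z^9, C_1 ≅ Z^12.

The boundary map ∂_1: C_1 → C_0 maps an edge to its endpoints' difference, ∂[p,q] = q − p. For instance
  ∂ab = b − a.
This gives a 9×12 integer matrix of rank 8; reducing to Smith normal form yields diagonal entries (1,1,1,1,1,1,1,1).

Now H_k = ker ∂_k / im ∂_{k+1}, so:

  H_0: rank C_0 − rank ∂_1 = 9 − 8 = 1, and the invariant factors of ∂_1 are all 1, so H_0 ≅ Z.
  H_1: rank ker ∂_1 − rank ∂_2 = (12 − 8) − 0 = 4, and there is no ∂_2, so H_1 ≅ Z^4.

As a check, the Euler characteristic is 9 − 12 = -3, which agrees with 1 − 4 = -3.
(K is a triangulation of a wedge of 4 circles.)

H_0 = Z,  H_1 = Z^4.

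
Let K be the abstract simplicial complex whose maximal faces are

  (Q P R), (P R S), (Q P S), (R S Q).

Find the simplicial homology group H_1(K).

Fix the vertex order P < Q < R < S and write every simplex with vertices in increasing order. Then dim K = 2 and the simplices of K are:

  0-simplices (4): P, Q, R, S
  1-simplices (6): PQ, PR, PS, QR, QS, RS
  2-simplices (4): PQR, PQS, PRS, QRS

giving chain groups C_0 ≅ Z^4, C_1 ≅ Z^6, C_2 ≅ Z^4.

∂_1: C_1 → C_0 maps an edge to its endpoints' difference, ∂[p,q] = q − p.
The resulting 4×6 matrix has rank 3, and its Smith normal form has invariant factors (1,1,1).

The boundary map ∂_2: C_2 → C_1 sends each 2-simplex [p,q,r] to [q,r] − [p,r] + [p,q]. For instance
  ∂PQR = QR − PR + PQ,
  ∂PRS = RS − PS + PR.
The 6×4 boundary matrix has rank 3 and Smith normal form diag(1,1,1).

From H_k ≅ ker(∂_k) / im(∂_{k+1}) we obtain:

  H_1: rank ker ∂_1 − rank ∂_2 = (6 − 3) − 3 = 0, and the invariant factors of ∂_2 are all 1, so H_1 = 0.

H_1 ≅ 0.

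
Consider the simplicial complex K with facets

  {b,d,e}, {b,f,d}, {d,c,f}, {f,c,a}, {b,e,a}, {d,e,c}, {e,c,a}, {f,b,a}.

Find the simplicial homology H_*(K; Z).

Take the total order a < b < c < d < e < f on the vertex set. Then K (dimension 2) consists of the simplices:

  0-simplices (6): a, b, c, d, e, f
  1-simplices (12): ab, ac, ae, af, bd, be, bf, cd, ce, cf, de, df
  2-simplices (8): abe, abf, ace, acf, bde, bdf, cde, cdf

so the chain groups are C_0 ≅ Z^6, C_1 ≅ Z^12, C_2 ≅ Z^8.

Boundary ∂_1: C_1 → C_0 maps an edge to its endpoints' difference, ∂[p,q] = q − p.
This gives a 6×12 integer matrix of rank 5; reducing to Smith normal form yields diagonal entries (1,1,1,1,1).

The boundary map ∂_2: C_2 → C_1 acts by ∂[p,q,r] = [q,r] − [p,r] + [p,q]. For instance
  ∂abe = be − ae + ab,
  ∂ace = ce − ae + ac.
As a 12×8 matrix over Z this has rank 7, with invariant factors (1,1,1,1,1,1,1).

Now H_k = ker ∂_k / im ∂_{k+1}, so:

  H_0: rank C_0 − rank ∂_1 = 6 − 5 = 1, and the invariant factors of ∂_1 are all 1, so H_0 = Z.
  H_1: rank ker ∂_1 − rank ∂_2 = (12 − 5) − 7 = 0, and the invariant factors of ∂_2 are all 1, so H_1 = 0.
  H_2: rank ker ∂_2 − rank ∂_3 = (8 − 7) − 0 = 1, and there is no ∂_3, so H_2 = Z.

As a check, the Euler characteristic is 6 − 12 + 8 = 2, which agrees with 1 − 0 + 1 = 2.

H_0 = Z,  H_1 = 0,  H_2 = Z.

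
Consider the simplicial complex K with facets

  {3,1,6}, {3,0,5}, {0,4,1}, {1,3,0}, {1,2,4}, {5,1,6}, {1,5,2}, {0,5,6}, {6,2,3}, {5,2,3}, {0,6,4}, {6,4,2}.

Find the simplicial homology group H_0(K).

H_0 = Z.

Order the vertices as 0 < 1 < 2 < 3 < 4 < 5 < 6. Listing each simplex with vertices in this order, K has dimension 2 with simplices:

  0-simplices (7): [0], [1], [2], [3], [4], [5], [6]
  1-simplices (18): [0,1], [0,3], [0,4], [0,5], [0,6], [1,2], [1,3], [1,4], [1,5], [1,6], [2,3], [2,4], [2,5], [2,6], [3,5], [3,6], [4,6], [5,6]
  2-simplices (12): [0,1,3], [0,1,4], [0,3,5], [0,4,6], [0,5,6], [1,2,4], [1,2,5], [1,3,6], [1,5,6], [2,3,5], [2,3,6], [2,4,6]

giving chain groups C_0 ≅ Z^7, C_1 ≅ Z^18, C_2 ≅ Z^12.

The boundary map ∂_1: C_1 → C_0 maps an edge to its endpoints' difference, ∂[p,q] = q − p.
The 7×18 boundary matrix has rank 6 and Smith normal form diag(1,1,1,1,1,1).

Boundary ∂_2: C_2 → C_1 acts by ∂[p,q,r] = [q,r] − [p,r] + [p,q]. For instance
  ∂[0,5,6] = [5,6] − [0,6] + [0,5],
  ∂[0,4,6] = [4,6] − [0,6] + [0,4].
This gives a 18×12 integer matrix of rank 12; reducing to Smith normal form yields diagonal entries (1,1,1,1,1,1,1,1,1,1,1,2).

From H_k ≅ ker(∂_k) / im(∂_{k+1}) we obtain:

  H_0: rank C_0 − rank ∂_1 = 7 − 6 = 1, and the invariant factors of ∂_1 are all 1, so H_0 ≅ Z.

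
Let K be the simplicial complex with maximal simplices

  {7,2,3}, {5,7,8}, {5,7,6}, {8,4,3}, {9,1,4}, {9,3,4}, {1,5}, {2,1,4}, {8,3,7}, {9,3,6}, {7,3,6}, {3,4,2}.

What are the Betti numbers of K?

We work with the vertex ordering 1 < 2 < 3 < 4 < 5 < 6 < 7 < 8 < 9. The simplices of K, each written with vertices in increasing order, are:

  0-simplices (9): [1], [2], [3], [4], [5], [6], [7], [8], [9]
  1-simplices (20): [1,2], [1,4], [1,5], [1,9], [2,3], [2,4], [2,7], [3,4], [3,6], [3,7], [3,8], [3,9], [4,8], [4,9], [5,6], [5,7], [5,8], [6,7], [6,9], [7,8]
  2-simplices (11): [1,2,4], [1,4,9], [2,3,4], [2,3,7], [3,4,8], [3,4,9], [3,6,7], [3,6,9], [3,7,8], [5,6,7], [5,7,8]

giving chain groups C_0 ≅ Z^9, C_1 ≅ Z^20, C_2 ≅ Z^11.

The boundary map ∂_1: C_1 → C_0 sends each edge [p,q] (with p < q) to q − p. For instance
  ∂[6,9] = [9] − [6].
The 9×20 boundary matrix has rank 8 and Smith normal form diag(1,1,1,1,1,1,1,1).

Boundary ∂_2: C_2 → C_1 sends each 2-simplex [p,q,r] to [q,r] − [p,r] + [p,q]. For instance
  ∂[2,3,4] = [3,4] − [2,4] + [2,3],
  ∂[3,6,9] = [6,9] − [3,9] + [3,6].
The resulting 20×11 matrix has rank 11, and its Smith normal form has invariant factors (1,1,1,1,1,1,1,1,1,1,1).

Computing H_k = (kernel of ∂_k) / (image of ∂_{k+1}):

  H_0: rank C_0 − rank ∂_1 = 9 − 8 = 1, and the invariant factors of ∂_1 are all 1, so H_0 ≅ Z.
  H_1: rank ker ∂_1 − rank ∂_2 = (20 − 8) − 11 = 1, and the invariant factors of ∂_2 are all 1, so H_1 ≅ Z.
  H_2: rank ker ∂_2 − rank ∂_3 = (11 − 11) − 0 = 0, and there is no ∂_3, so H_2 ≅ 0.

Hence the Betti numbers are b_0 = 1, b_1 = 1, b_2 = 0.

b_0 = 1, b_1 = 1, b_2 = 0.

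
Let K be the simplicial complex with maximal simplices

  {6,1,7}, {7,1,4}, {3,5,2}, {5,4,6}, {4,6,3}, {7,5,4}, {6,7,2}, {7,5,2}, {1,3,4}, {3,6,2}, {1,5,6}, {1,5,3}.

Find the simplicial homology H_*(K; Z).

H_0 ≅ Z,  H_1 ≅ Z/2Z,  H_2 = 0.

K has 7 vertices, 18 edges, 12 triangles.
rank ∂_0 = 0, rank ∂_1 = 6 ⇒ b_0 = 7 − 0 − 6 = 1; all invariant factors of ∂_1 are 1 so no torsion. So H_0 ≅ Z.
rank ∂_1 = 6, rank ∂_2 = 12 ⇒ b_1 = 18 − 6 − 12 = 0; ∂_2 has invariant factor(s) [2] giving torsion. So H_1 ≅ Z/2Z.
rank ∂_2 = 12, rank ∂_3 = 0 ⇒ b_2 = 12 − 12 − 0 = 0. So H_2 ≅ 0.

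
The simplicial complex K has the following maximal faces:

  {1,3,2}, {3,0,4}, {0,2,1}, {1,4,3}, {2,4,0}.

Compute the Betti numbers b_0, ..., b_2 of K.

b_0 = 1, b_1 = 1, b_2 = 0.

Take the total order 0 < 1 < 2 < 3 < 4 on the vertex set. Then K (dimension 2) consists of the simplices:

  0-simplices (5): [0], [1], [2], [3], [4]
  1-simplices (10): [0,1], [0,2], [0,3], [0,4], [1,2], [1,3], [1,4], [2,3], [2,4], [3,4]
  2-simplices (5): [0,1,2], [0,2,4], [0,3,4], [1,2,3], [1,3,4]

Hence C_0 ≅ Z^5, C_1 ≅ Z^10, C_2 ≅ Z^5.

∂_1: C_1 → C_0 sends each edge [p,q] (with p < q) to q − p.
This gives a 5×10 integer matrix of rank 4; reducing to Smith normal form yields diagonal entries (1,1,1,1).

The boundary map ∂_2: C_2 → C_1 maps a triangle to the signed sum of its edges. For instance
  ∂[1,3,4] = [3,4] − [1,4] + [1,3],
  ∂[0,1,2] = [1,2] − [0,2] + [0,1].
As a 10×5 matrix over Z this has rank 5, with invariant factors (1,1,1,1,1).

Computing H_k = (kernel of ∂_k) / (image of ∂_{k+1}):

  H_0: rank C_0 − rank ∂_1 = 5 − 4 = 1, and the invariant factors of ∂_1 are all 1, so H_0 = Z.
  H_1: rank ker ∂_1 − rank ∂_2 = (10 − 4) − 5 = 1, and the invariant factors of ∂_2 are all 1, so H_1 = Z.
  H_2: rank ker ∂_2 − rank ∂_3 = (5 − 5) − 0 = 0, and there is no ∂_3, so H_2 = 0.

As a check, the Euler characteristic is 5 − 10 + 5 = 0, which agrees with 1 − 1 + 0 = 0.

Hence the Betti numbers are b_0 = 1, b_1 = 1, b_2 = 0.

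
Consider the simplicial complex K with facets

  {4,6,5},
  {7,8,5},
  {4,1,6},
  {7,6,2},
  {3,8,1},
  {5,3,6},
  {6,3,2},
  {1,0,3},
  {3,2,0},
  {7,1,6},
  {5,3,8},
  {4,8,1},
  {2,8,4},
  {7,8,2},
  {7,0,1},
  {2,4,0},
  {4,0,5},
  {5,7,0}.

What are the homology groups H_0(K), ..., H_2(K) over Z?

H_0 ≅ Z,  H_1 ≅ Z^2,  H_2 ≅ Z.

Order the vertices as 0 < 1 < 2 < 3 < 4 < 5 < 6 < 7 < 8. Listing each simplex with vertices in this order, K has dimension 2 with simplices:

  0-simplices (9): [0], [1], [2], [3], [4], [5], [6], [7], [8]
  1-simplices (27): (27 of them)
  2-simplices (18): [0,1,3], [0,1,7], [0,2,3], [0,2,4], [0,4,5], [0,5,7], [1,3,8], [1,4,6], [1,4,8], [1,6,7], [2,3,6], [2,4,8], [2,6,7], [2,7,8], [3,5,6], [3,5,8], [4,5,6], [5,7,8]

so the chain groups are C_0 ≅ Z^9, C_1 ≅ Z^27, C_2 ≅ Z^18.

∂_1: C_1 → C_0 is given by ∂[p,q] = [q] − [p].
The resulting 9×27 matrix has rank 8, and its Smith normal form has invariant factors (1,1,1,1,1,1,1,1).

The boundary map ∂_2: C_2 → C_1 sends each 2-simplex [p,q,r] to [q,r] − [p,r] + [p,q]. For instance
  ∂[3,5,8] = [5,8] − [3,8] + [3,5],
  ∂[4,5,6] = [5,6] − [4,6] + [4,5].
The resulting 27×18 matrix has rank 17, and its Smith normal form has invariant factors (1,1,1,1,1,1,1,1,1,1,1,1,1,1,1,1,1).

Computing H_k = (kernel of ∂_k) / (image of ∂_{k+1}):

  H_0: rank C_0 − rank ∂_1 = 9 − 8 = 1, and the invariant factors of ∂_1 are all 1, so H_0 ≅ Z.
  H_1: rank ker ∂_1 − rank ∂_2 = (27 − 8) − 17 = 2, and the invariant factors of ∂_2 are all 1, so H_1 ≅ Z^2.
  H_2: rank ker ∂_2 − rank ∂_3 = (18 − 17) − 0 = 1, and there is no ∂_3, so H_2 ≅ Z.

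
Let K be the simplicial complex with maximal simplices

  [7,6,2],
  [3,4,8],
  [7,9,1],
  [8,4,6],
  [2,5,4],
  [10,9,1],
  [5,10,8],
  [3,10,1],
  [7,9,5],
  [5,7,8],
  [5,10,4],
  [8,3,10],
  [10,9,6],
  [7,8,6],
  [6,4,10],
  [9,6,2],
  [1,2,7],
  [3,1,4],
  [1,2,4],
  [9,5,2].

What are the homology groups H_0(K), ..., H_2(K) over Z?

We work with the vertex ordering 1 < 2 < 3 < 4 < 5 < 6 < 7 < 8 < 9 < 10. The simplices of K, each written with vertices in increasing order, are:

  0-simplices (10): [1], [2], [3], [4], [5], [6], [7], [8], [9], [10]
  1-simplices (30): (30 of them)
  2-simplices (20): (20 of them)

Hence C_0 ≅ Z^10, C_1 ≅ Z^30, C_2 ≅ Z^20.

Boundary ∂_1: C_1 → C_0 sends each edge [p,q] (with p < q) to q − p. For instance
  ∂[1,9] = [9] − [1].
The 10×30 boundary matrix has rank 9 and Smith normal form diag(1,1,1,1,1,1,1,1,1).

Boundary ∂_2: C_2 → C_1 maps a triangle to the signed sum of its edges. For instance
  ∂[1,7,9] = [7,9] − [1,9] + [1,7],
  ∂[1,2,4] = [2,4] − [1,4] + [1,2].
This gives a 30×20 integer matrix of rank 20; reducing to Smith normal form yields diagonal entries (1,1,1,1,1,1,1,1,1,1,1,1,1,1,1,1,1,1,1,2).

Reading off H_k = ker ∂_k / im ∂_{k+1}:

  H_0: rank C_0 − rank ∂_1 = 10 − 9 = 1, and the invariant factors of ∂_1 are all 1, so H_0 = Z.
  H_1: rank ker ∂_1 − rank ∂_2 = (30 − 9) − 20 = 1, and ∂_2 has invariant factor 2 > 1, so H_1 = Z ⊕ Z_2.
  H_2: rank ker ∂_2 − rank ∂_3 = (20 − 20) − 0 = 0, and there is no ∂_3, so H_2 = 0.

H_0 ≅ Z,  H_1 ≅ Z ⊕ Z_2,  H_2 = 0.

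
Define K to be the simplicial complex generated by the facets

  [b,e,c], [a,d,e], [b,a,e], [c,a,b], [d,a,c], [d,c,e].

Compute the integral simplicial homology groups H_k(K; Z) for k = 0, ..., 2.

We work with the vertex ordering a < b < c < d < e. The simplices of K, each written with vertices in increasing order, are:

  0-simplices (5): a, b, c, d, e
  1-simplices (9): ab, ac, ad, ae, bc, be, cd, ce, de
  2-simplices (6): abc, abe, acd, ade, bce, cde

Hence C_0 ≅ Z^5, C_1 ≅ Z^9, C_2 ≅ Z^6.

Boundary ∂_1: C_1 → C_0 sends each edge [p,q] (with p < q) to q − p. For instance
  ∂ae = e − a.
As a 5×9 matrix over Z this has rank 4, with invariant factors (1,1,1,1).

Boundary ∂_2: C_2 → C_1 sends each 2-simplex [p,q,r] to [q,r] − [p,r] + [p,q]. For instance
  ∂acd = cd − ad + ac,
  ∂bce = ce − be + bc.
As a 9×6 matrix over Z this has rank 5, with invariant factors (1,1,1,1,1).

Computing H_k = (kernel of ∂_k) / (image of ∂_{k+1}):

  H_0: rank C_0 − rank ∂_1 = 5 − 4 = 1, and the invariant factors of ∂_1 are all 1, so H_0 = Z.
  H_1: rank ker ∂_1 − rank ∂_2 = (9 − 4) − 5 = 0, and the invariant factors of ∂_2 are all 1, so H_1 = 0.
  H_2: rank ker ∂_2 − rank ∂_3 = (6 − 5) − 0 = 1, and there is no ∂_3, so H_2 = Z.

H_0 ≅ Z,  H_1 = 0,  H_2 ≅ Z.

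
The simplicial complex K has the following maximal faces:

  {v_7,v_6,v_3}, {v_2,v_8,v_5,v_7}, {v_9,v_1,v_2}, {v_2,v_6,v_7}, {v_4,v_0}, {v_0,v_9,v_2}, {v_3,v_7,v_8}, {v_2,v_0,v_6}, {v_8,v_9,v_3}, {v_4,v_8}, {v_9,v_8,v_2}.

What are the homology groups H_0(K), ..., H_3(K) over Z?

H_0 ≅ Z,  H_1 ≅ Z,  H_2 = 0,  H_3 = 0.

We work with the vertex ordering v_0 < v_1 < v_2 < v_3 < v_4 < v_5 < v_6 < v_7 < v_8 < v_9. The simplices of K, each written with vertices in increasing order, are:

  0-simplices (10): [v_0], [v_1], [v_2], [v_3], [v_4], [v_5], [v_6], [v_7], [v_8], [v_9]
  1-simplices (21): (21 of them)
  2-simplices (12): (12 of them)
  3-simplices (1): [v_2,v_5,v_7,v_8]

Hence C_0 ≅ Z^10, C_1 ≅ Z^21, C_2 ≅ Z^12, C_3 ≅ Z^1.

The boundary map ∂_1: C_1 → C_0 sends each edge [p,q] (with p < q) to q − p.
The resulting 10×21 matrix has rank 9, and its Smith normal form has invariant factors (1,1,1,1,1,1,1,1,1).

Boundary ∂_2: C_2 → C_1 acts by ∂[p,q,r] = [q,r] − [p,r] + [p,q]. For instance
  ∂[v_0,v_2,v_9] = [v_2,v_9] − [v_0,v_9] + [v_0,v_2],
  ∂[v_1,v_2,v_9] = [v_2,v_9] − [v_1,v_9] + [v_1,v_2].
This gives a 21×12 integer matrix of rank 11; reducing to Smith normal form yields diagonal entries (1,1,1,1,1,1,1,1,1,1,1).

∂_3: C_3 → C_2 sends each 3-simplex σ to the alternating sum Σ_i (−1)^i (σ with its i-th vertex removed). For instance
  ∂[v_2,v_5,v_7,v_8] = [v_5,v_7,v_8] − [v_2,v_7,v_8] + [v_2,v_5,v_8] − [v_2,v_5,v_7].
The resulting 12×1 matrix has rank 1, and its Smith normal form has invariant factors (1).

From H_k ≅ ker(∂_k) / im(∂_{k+1}) we obtain:

  H_0: rank C_0 − rank ∂_1 = 10 − 9 = 1, and the invariant factors of ∂_1 are all 1, so H_0 = Z.
  H_1: rank ker ∂_1 − rank ∂_2 = (21 − 9) − 11 = 1, and the invariant factors of ∂_2 are all 1, so H_1 = Z.
  H_2: rank ker ∂_2 − rank ∂_3 = (12 − 11) − 1 = 0, and the invariant factors of ∂_3 are all 1, so H_2 = 0.
  H_3: rank ker ∂_3 − rank ∂_4 = (1 − 1) − 0 = 0, and there is no ∂_4, so H_3 = 0.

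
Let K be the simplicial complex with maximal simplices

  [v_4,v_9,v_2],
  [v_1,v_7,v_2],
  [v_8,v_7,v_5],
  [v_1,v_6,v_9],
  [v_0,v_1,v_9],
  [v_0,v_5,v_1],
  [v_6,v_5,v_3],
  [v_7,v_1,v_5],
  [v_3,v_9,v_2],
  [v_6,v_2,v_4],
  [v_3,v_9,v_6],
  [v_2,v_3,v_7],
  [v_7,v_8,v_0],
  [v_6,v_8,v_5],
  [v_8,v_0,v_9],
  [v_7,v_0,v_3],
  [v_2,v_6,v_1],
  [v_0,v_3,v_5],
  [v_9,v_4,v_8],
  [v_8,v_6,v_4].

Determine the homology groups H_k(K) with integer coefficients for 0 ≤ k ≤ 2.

H_0 = Z,  H_1 = Z ⊕ Z_2,  H_2 = 0.

Take the total order v_0 < v_1 < v_2 < v_3 < v_4 < v_5 < v_6 < v_7 < v_8 < v_9 on the vertex set. Then K (dimension 2) consists of the simplices:

  0-simplices (10): [v_0], [v_1], [v_2], [v_3], [v_4], [v_5], [v_6], [v_7], [v_8], [v_9]
  1-simplices (30): (30 of them)
  2-simplices (20): (20 of them)

Hence C_0 ≅ Z^10, C_1 ≅ Z^30, C_2 ≅ Z^20.

∂_1: C_1 → C_0 maps an edge to its endpoints' difference, ∂[p,q] = q − p. For instance
  ∂[v_2,v_4] = [v_4] − [v_2].
The resulting 10×30 matrix has rank 9, and its Smith normal form has invariant factors (1,1,1,1,1,1,1,1,1).

The boundary map ∂_2: C_2 → C_1 acts by ∂[p,q,r] = [q,r] − [p,r] + [p,q]. For instance
  ∂[v_2,v_3,v_9] = [v_3,v_9] − [v_2,v_9] + [v_2,v_3],
  ∂[v_5,v_6,v_8] = [v_6,v_8] − [v_5,v_8] + [v_5,v_6].
The resulting 30×20 matrix has rank 20, and its Smith normal form has invariant factors (1,1,1,1,1,1,1,1,1,1,1,1,1,1,1,1,1,1,1,2).

From H_k ≅ ker(∂_k) / im(∂_{k+1}) we obtain:

  H_0: rank C_0 − rank ∂_1 = 10 − 9 = 1, and the invariant factors of ∂_1 are all 1, so H_0 = Z.
  H_1: rank ker ∂_1 − rank ∂_2 = (30 − 9) − 20 = 1, and ∂_2 has invariant factor 2 > 1, so H_1 = Z ⊕ Z_2.
  H_2: rank ker ∂_2 − rank ∂_3 = (20 − 20) − 0 = 0, and there is no ∂_3, so H_2 = 0.

As a check, the Euler characteristic is 10 − 30 + 20 = 0, which agrees with 1 − 1 + 0 = 0.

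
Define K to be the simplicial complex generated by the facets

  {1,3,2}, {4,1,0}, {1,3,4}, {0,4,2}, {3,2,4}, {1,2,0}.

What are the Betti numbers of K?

b_0 = 1, b_1 = 0, b_2 = 1.

Fix the vertex order 0 < 1 < 2 < 3 < 4 and write every simplex with vertices in increasing order. Then dim K = 2 and the simplices of K are:

  0-simplices (5): [0], [1], [2], [3], [4]
  1-simplices (9): [0,1], [0,2], [0,4], [1,2], [1,3], [1,4], [2,3], [2,4], [3,4]
  2-simplices (6): [0,1,2], [0,1,4], [0,2,4], [1,2,3], [1,3,4], [2,3,4]

Hence C_0 ≅ Z^5, C_1 ≅ Z^9, C_2 ≅ Z^6.

The boundary map ∂_1: C_1 → C_0 maps an edge to its endpoints' difference, ∂[p,q] = q − p. For instance
  ∂[1,3] = [3] − [1].
This gives a 5×9 integer matrix of rank 4; reducing to Smith normal form yields diagonal entries (1,1,1,1).

Boundary ∂_2: C_2 → C_1 sends each 2-simplex [p,q,r] to [q,r] − [p,r] + [p,q]. For instance
  ∂[1,3,4] = [3,4] − [1,4] + [1,3],
  ∂[0,2,4] = [2,4] − [0,4] + [0,2].
The 9×6 boundary matrix has rank 5 and Smith normal form diag(1,1,1,1,1).

Computing H_k = (kernel of ∂_k) / (image of ∂_{k+1}):

  H_0: rank C_0 − rank ∂_1 = 5 − 4 = 1, and the invariant factors of ∂_1 are all 1, so H_0 ≅ Z.
  H_1: rank ker ∂_1 − rank ∂_2 = (9 − 4) − 5 = 0, and the invariant factors of ∂_2 are all 1, so H_1 ≅ 0.
  H_2: rank ker ∂_2 − rank ∂_3 = (6 − 5) − 0 = 1, and there is no ∂_3, so H_2 ≅ Z.

Hence the Betti numbers are b_0 = 1, b_1 = 0, b_2 = 1.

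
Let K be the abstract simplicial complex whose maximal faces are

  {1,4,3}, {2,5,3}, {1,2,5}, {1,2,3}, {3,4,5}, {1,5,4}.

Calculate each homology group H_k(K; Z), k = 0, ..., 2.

H_0 = Z,  H_1 = 0,  H_2 = Z.

Fix the vertex order 1 < 2 < 3 < 4 < 5 and write every simplex with vertices in increasing order. Then dim K = 2 and the simplices of K are:

  0-simplices (5): [1], [2], [3], [4], [5]
  1-simplices (9): [1,2], [1,3], [1,4], [1,5], [2,3], [2,5], [3,4], [3,5], [4,5]
  2-simplices (6): [1,2,3], [1,2,5], [1,3,4], [1,4,5], [2,3,5], [3,4,5]

giving chain groups C_0 ≅ Z^5, C_1 ≅ Z^9, C_2 ≅ Z^6.

∂_1: C_1 → C_0 maps an edge to its endpoints' difference, ∂[p,q] = q − p. For instance
  ∂[2,3] = [3] − [2].
This gives a 5×9 integer matrix of rank 4; reducing to Smith normal form yields diagonal entries (1,1,1,1).

The boundary map ∂_2: C_2 → C_1 maps a triangle to the signed sum of its edges. For instance
  ∂[1,2,3] = [2,3] − [1,3] + [1,2],
  ∂[3,4,5] = [4,5] − [3,5] + [3,4].
The resulting 9×6 matrix has rank 5, and its Smith normal form has invariant factors (1,1,1,1,1).

Now H_k = ker ∂_k / im ∂_{k+1}, so:

  H_0: rank C_0 − rank ∂_1 = 5 − 4 = 1, and the invariant factors of ∂_1 are all 1, so H_0 ≅ Z.
  H_1: rank ker ∂_1 − rank ∂_2 = (9 − 4) − 5 = 0, and the invariant factors of ∂_2 are all 1, so H_1 ≅ 0.
  H_2: rank ker ∂_2 − rank ∂_3 = (6 − 5) − 0 = 1, and there is no ∂_3, so H_2 ≅ Z.

As a check, the Euler characteristic is 5 − 9 + 6 = 2, which agrees with 1 − 0 + 1 = 2.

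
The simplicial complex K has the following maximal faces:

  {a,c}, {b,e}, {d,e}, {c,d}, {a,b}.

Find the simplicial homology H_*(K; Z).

Take the total order a < b < c < d < e on the vertex set. Then K (dimension 1) consists of the simplices:

  0-simplices (5): a, b, c, d, e
  1-simplices (5): ab, ac, be, cd, de

Hence C_0 ≅ Z^5, C_1 ≅ Z^5.

∂_1: C_1 → C_0 sends each edge [p,q] (with p < q) to q − p.
As a 5×5 matrix over Z this has rank 4, with invariant factors (1,1,1,1).

Reading off H_k = ker ∂_k / im ∂_{k+1}:

  H_0: rank C_0 − rank ∂_1 = 5 − 4 = 1, and the invariant factors of ∂_1 are all 1, so H_0 = Z.
  H_1: rank ker ∂_1 − rank ∂_2 = (5 − 4) − 0 = 1, and there is no ∂_2, so H_1 = Z.

(K is a triangulation of the circle S^1.)

H_0 = Z,  H_1 = Z.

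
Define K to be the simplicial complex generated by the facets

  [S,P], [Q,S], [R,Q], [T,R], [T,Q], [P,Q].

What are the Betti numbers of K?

K has 5 vertices, 6 edges.
rank ∂_0 = 0, rank ∂_1 = 4 ⇒ b_0 = 5 − 0 − 4 = 1; all invariant factors of ∂_1 are 1 so no torsion. So H_0 = Z.
rank ∂_1 = 4, rank ∂_2 = 0 ⇒ b_1 = 6 − 4 − 0 = 2. So H_1 = Z^2.

b_0 = 1, b_1 = 2.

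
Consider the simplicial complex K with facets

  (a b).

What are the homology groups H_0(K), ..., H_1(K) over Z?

H_0 = Z,  H_1 = 0.

We work with the vertex ordering a < b. The simplices of K, each written with vertices in increasing order, are:

  0-simplices (2): a, b
  1-simplices (1): ab

giving chain groups C_0 ≅ Z^2, C_1 ≅ Z^1.

The boundary map ∂_1: C_1 → C_0 is given by ∂[p,q] = [q] − [p].
The 2×1 boundary matrix has rank 1 and Smith normal form diag(1).

From H_k ≅ ker(∂_k) / im(∂_{k+1}) we obtain:

  H_0: rank C_0 − rank ∂_1 = 2 − 1 = 1, and the invariant factors of ∂_1 are all 1, so H_0 ≅ Z.
  H_1: rank ker ∂_1 − rank ∂_2 = (1 − 1) − 0 = 0, and there is no ∂_2, so H_1 ≅ 0.

As a check, the Euler characteristic is 2 − 1 = 1, which agrees with 1 − 0 = 1.
(K is a triangulation of the 1-simplex.)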